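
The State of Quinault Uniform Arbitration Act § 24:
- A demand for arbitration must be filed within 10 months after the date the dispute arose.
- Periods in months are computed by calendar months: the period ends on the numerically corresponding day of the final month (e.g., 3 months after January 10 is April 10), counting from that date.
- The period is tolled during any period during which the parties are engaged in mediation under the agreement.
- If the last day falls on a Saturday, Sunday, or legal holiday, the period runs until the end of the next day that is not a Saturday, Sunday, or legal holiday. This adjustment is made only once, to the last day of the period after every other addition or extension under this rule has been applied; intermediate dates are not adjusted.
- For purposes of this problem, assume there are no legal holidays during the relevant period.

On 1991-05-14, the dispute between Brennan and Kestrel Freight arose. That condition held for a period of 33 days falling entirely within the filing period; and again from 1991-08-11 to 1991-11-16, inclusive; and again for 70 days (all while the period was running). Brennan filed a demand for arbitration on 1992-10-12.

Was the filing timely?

No

10 months after 1991-05-14 is March 14, 1992.
Tolling adds 33 days: March 14, 1992 + 33 days = April 16, 1992.
From August 11, 1991 through November 16, 1991 inclusive is 98 days; tolling adds 98 days: April 16, 1992 + 98 days = July 23, 1992.
Tolling adds 70 days: July 23, 1992 + 70 days = October 1, 1992.
October 1, 1992 is a Thursday and not a legal holiday, so no extension applies.
The deadline is October 1, 1992; the filing on October 12, 1992 is after that date.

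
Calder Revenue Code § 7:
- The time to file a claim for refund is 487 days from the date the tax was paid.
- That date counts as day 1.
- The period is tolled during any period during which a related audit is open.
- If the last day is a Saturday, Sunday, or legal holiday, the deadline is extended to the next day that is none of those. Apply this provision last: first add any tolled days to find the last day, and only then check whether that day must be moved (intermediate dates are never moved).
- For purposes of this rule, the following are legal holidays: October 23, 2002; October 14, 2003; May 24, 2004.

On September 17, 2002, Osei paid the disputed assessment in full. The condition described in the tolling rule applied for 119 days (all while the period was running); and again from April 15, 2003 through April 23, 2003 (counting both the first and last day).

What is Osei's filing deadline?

Counting September 17, 2002 as day 1, day 487 is January 16, 2004.
Tolling adds 119 days: January 16, 2004 + 119 days = May 14, 2004.
From April 15, 2003 through April 23, 2003 inclusive is 9 days; tolling adds 9 days: May 14, 2004 + 9 days = May 23, 2004.
May 23, 2004 is Sunday; May 24, 2004 is a listed holiday. The next qualifying day is May 25, 2004.

May 25, 2004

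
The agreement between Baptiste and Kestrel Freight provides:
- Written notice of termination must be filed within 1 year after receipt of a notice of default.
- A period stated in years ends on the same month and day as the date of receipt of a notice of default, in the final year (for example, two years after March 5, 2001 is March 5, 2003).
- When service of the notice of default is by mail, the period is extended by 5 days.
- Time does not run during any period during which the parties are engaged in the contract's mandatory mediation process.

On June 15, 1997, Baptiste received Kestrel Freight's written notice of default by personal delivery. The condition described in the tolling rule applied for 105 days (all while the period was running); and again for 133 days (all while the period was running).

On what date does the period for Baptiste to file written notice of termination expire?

February 8, 1999

1 year after June 15, 1997 is June 15, 1998.
Service was not by mail, so no mail extension applies.
Tolling adds 105 days: June 15, 1998 + 105 days = September 28, 1998.
Tolling adds 133 days: September 28, 1998 + 133 days = February 8, 1999.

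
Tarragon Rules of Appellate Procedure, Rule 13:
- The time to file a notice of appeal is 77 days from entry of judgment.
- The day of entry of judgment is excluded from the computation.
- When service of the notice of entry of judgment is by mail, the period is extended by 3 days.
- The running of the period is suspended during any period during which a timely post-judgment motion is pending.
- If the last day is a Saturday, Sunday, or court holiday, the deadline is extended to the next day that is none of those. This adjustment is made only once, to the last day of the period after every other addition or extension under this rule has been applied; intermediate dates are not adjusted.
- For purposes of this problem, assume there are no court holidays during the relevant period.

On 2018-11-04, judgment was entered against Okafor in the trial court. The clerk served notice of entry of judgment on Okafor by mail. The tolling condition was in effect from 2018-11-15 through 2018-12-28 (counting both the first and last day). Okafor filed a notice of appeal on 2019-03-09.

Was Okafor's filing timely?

No

77 days after 2018-11-04 is January 20, 2019.
Service was by mail, adding 3 days: January 20, 2019 + 3 days = January 23, 2019.
From November 15, 2018 through December 28, 2018 inclusive is 44 days; tolling adds 44 days: January 23, 2019 + 44 days = March 8, 2019.
March 8, 2019 is a Friday and not a court holiday, so no extension applies.
The deadline is March 8, 2019; the filing on March 9, 2019 is after that date.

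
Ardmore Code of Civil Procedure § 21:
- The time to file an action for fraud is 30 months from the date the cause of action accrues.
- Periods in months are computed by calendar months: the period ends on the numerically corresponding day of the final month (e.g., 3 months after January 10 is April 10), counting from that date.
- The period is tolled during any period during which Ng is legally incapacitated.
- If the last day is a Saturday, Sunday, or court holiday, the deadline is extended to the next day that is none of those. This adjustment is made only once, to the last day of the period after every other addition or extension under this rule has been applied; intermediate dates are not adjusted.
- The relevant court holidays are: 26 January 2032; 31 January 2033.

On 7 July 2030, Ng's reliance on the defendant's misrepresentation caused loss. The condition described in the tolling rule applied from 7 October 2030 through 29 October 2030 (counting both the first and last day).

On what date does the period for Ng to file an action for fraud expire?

30 months after 7 July 2030 is January 7, 2033.
From October 7, 2030 through October 29, 2030 inclusive is 23 days; tolling adds 23 days: January 7, 2033 + 23 days = January 30, 2033.
January 30, 2033 is Sunday; January 31, 2033 is a listed holiday. The next qualifying day is February 1, 2033.

February 1, 2033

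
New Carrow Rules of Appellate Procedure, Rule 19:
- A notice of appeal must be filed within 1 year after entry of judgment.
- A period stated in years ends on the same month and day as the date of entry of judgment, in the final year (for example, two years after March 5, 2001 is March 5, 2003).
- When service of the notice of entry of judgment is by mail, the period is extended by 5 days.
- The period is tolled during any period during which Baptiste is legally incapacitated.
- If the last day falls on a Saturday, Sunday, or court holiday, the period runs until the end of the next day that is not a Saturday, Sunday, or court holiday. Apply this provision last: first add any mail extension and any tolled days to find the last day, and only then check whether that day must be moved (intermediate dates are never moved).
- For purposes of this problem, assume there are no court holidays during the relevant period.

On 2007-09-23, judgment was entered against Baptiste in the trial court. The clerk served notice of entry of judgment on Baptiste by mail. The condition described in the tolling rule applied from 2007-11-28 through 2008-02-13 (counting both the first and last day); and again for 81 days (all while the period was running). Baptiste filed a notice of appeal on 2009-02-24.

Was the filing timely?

Yes

1 year after 2007-09-23 is September 23, 2008.
Service was by mail, adding 5 days: September 23, 2008 + 5 days = September 28, 2008.
From November 28, 2007 through February 13, 2008 inclusive is 78 days; tolling adds 78 days: September 28, 2008 + 78 days = December 15, 2008.
Tolling adds 81 days: December 15, 2008 + 81 days = March 6, 2009.
March 6, 2009 is a Friday and not a court holiday, so no extension applies.
The deadline is March 6, 2009; the filing on February 24, 2009 is on or before that date.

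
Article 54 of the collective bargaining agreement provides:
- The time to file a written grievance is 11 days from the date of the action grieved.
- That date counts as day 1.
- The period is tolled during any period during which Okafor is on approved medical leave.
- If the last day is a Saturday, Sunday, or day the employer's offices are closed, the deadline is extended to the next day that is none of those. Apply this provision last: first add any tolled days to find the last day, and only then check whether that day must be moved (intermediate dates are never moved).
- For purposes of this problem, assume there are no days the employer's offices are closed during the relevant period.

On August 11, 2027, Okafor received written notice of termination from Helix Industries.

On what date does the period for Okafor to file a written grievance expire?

August 23, 2027

Counting August 11, 2027 as day 1, day 11 is August 21, 2027.
August 21, 2027 is Saturday; August 22, 2027 is Sunday. The next qualifying day is August 23, 2027.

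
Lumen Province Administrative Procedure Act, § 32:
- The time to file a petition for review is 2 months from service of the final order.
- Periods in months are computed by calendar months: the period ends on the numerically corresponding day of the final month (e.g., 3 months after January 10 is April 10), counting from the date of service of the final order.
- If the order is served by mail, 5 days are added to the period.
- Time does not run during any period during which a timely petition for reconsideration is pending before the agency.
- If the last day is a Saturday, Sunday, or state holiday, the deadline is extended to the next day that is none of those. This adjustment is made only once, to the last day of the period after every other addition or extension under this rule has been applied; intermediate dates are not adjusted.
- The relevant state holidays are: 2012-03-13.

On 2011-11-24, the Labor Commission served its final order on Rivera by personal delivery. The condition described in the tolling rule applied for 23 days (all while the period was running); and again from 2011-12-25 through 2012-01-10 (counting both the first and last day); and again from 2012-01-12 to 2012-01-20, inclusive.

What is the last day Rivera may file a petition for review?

March 14, 2012

2 months after 2011-11-24 is January 24, 2012.
Service was not by mail, so no mail extension applies.
Tolling adds 23 days: January 24, 2012 + 23 days = February 16, 2012.
From December 25, 2011 through January 10, 2012 inclusive is 17 days; tolling adds 17 days: February 16, 2012 + 17 days = March 4, 2012.
From January 12, 2012 through January 20, 2012 inclusive is 9 days; tolling adds 9 days: March 4, 2012 + 9 days = March 13, 2012.
March 13, 2012 is a listed holiday. The next qualifying day is March 14, 2012.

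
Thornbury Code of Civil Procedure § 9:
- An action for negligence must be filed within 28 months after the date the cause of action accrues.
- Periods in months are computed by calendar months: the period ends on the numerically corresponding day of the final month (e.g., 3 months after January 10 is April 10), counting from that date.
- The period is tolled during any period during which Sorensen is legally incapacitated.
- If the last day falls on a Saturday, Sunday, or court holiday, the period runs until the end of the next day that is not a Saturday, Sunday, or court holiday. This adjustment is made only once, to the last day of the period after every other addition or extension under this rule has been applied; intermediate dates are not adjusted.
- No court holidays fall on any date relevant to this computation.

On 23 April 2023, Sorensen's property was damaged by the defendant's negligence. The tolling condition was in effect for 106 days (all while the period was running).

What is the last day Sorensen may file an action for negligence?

28 months after 23 April 2023 is August 23, 2025.
Tolling adds 106 days: August 23, 2025 + 106 days = December 7, 2025.
December 7, 2025 is Sunday. The next qualifying day is December 8, 2025.

December 8, 2025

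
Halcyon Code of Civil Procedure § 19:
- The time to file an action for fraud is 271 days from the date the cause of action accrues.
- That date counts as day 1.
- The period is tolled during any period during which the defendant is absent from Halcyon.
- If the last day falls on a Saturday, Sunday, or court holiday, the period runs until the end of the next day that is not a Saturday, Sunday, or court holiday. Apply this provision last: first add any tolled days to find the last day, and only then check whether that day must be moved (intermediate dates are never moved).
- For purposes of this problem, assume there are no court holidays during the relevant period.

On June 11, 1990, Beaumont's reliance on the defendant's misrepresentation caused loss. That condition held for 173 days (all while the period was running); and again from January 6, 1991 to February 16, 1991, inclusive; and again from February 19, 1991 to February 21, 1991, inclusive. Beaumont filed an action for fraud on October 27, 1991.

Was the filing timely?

No

Counting June 11, 1990 as day 1, day 271 is March 8, 1991.
Tolling adds 173 days: March 8, 1991 + 173 days = August 28, 1991.
From January 6, 1991 through February 16, 1991 inclusive is 42 days; tolling adds 42 days: August 28, 1991 + 42 days = October 9, 1991.
From February 19, 1991 through February 21, 1991 inclusive is 3 days; tolling adds 3 days: October 9, 1991 + 3 days = October 12, 1991.
October 12, 1991 is Saturday; October 13, 1991 is Sunday. The next qualifying day is October 14, 1991.
The deadline is October 14, 1991; the filing on October 27, 1991 is after that date.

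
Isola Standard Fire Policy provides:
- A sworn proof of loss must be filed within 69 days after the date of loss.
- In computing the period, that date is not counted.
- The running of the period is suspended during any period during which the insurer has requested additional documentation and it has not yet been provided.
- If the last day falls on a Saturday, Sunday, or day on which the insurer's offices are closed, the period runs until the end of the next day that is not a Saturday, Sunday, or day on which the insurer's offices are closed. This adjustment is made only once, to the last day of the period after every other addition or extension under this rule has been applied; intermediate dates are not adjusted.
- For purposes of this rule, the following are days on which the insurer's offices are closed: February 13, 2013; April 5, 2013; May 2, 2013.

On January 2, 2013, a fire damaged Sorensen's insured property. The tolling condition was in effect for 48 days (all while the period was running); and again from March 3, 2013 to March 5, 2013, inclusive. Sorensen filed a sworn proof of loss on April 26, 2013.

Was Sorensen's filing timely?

Yes

69 days after January 2, 2013 is March 12, 2013.
Tolling adds 48 days: March 12, 2013 + 48 days = April 29, 2013.
From March 3, 2013 through March 5, 2013 inclusive is 3 days; tolling adds 3 days: April 29, 2013 + 3 days = May 2, 2013.
May 2, 2013 is a listed holiday. The next qualifying day is May 3, 2013.
The deadline is May 3, 2013; the filing on April 26, 2013 is on or before that date.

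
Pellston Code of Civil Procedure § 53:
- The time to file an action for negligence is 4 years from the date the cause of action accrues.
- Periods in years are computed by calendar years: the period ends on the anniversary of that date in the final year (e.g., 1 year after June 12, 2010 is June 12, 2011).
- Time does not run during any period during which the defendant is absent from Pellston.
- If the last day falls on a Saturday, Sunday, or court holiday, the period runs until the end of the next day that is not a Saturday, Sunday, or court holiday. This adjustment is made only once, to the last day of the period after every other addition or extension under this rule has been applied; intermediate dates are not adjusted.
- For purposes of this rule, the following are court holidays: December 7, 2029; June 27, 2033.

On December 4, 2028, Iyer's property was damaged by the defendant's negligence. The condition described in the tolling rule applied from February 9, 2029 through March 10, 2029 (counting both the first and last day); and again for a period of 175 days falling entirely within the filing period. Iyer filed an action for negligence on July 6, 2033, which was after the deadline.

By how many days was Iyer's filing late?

4 years after December 4, 2028 is December 4, 2032.
From February 9, 2029 through March 10, 2029 inclusive is 30 days; tolling adds 30 days: December 4, 2032 + 30 days = January 3, 2033.
Tolling adds 175 days: January 3, 2033 + 175 days = June 27, 2033.
June 27, 2033 is a listed holiday. The next qualifying day is June 28, 2033.
The deadline is June 28, 2033; from June 28, 2033 to July 6, 2033 is 8 days.

8 days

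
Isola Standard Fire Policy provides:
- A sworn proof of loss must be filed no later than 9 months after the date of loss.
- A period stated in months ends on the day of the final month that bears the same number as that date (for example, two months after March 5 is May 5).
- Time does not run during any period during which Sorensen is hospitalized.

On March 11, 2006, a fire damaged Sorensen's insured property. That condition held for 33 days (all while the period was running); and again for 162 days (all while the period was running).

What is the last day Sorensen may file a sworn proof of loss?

9 months after March 11, 2006 is December 11, 2006.
Tolling adds 33 days: December 11, 2006 + 33 days = January 13, 2007.
Tolling adds 162 days: January 13, 2007 + 162 days = June 24, 2007.

June 24, 2007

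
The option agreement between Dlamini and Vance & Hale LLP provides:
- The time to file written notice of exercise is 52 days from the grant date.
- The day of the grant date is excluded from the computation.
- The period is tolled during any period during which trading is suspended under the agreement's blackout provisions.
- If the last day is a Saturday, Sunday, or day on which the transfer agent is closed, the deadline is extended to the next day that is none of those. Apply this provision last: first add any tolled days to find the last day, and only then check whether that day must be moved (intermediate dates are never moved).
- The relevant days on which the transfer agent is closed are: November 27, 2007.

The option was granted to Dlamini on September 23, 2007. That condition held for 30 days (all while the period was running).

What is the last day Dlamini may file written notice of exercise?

December 14, 2007

52 days after September 23, 2007 is November 14, 2007.
Tolling adds 30 days: November 14, 2007 + 30 days = December 14, 2007.
December 14, 2007 is a Friday and not a day on which the transfer agent is closed, so no extension applies.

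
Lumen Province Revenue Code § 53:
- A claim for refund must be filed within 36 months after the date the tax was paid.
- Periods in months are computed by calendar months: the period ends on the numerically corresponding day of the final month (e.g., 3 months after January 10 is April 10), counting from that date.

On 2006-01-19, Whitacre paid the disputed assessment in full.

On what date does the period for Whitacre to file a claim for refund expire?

January 19, 2009

36 months after 2006-01-19 is January 19, 2009.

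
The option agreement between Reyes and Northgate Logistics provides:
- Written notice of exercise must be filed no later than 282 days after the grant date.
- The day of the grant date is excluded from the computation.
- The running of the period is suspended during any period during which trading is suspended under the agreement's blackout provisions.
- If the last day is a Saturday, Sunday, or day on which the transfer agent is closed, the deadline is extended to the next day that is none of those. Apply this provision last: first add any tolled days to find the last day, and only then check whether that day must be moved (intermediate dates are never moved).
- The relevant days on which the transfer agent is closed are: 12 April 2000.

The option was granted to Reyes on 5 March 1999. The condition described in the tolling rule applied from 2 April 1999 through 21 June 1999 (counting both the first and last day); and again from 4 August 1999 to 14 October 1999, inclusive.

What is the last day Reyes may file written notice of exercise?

282 days after 5 March 1999 is December 12, 1999.
From April 2, 1999 through June 21, 1999 inclusive is 81 days; tolling adds 81 days: December 12, 1999 + 81 days = March 2, 2000.
From August 4, 1999 through October 14, 1999 inclusive is 72 days; tolling adds 72 days: March 2, 2000 + 72 days = May 13, 2000.
May 13, 2000 is Saturday; May 14, 2000 is Sunday. The next qualifying day is May 15, 2000.

May 15, 2000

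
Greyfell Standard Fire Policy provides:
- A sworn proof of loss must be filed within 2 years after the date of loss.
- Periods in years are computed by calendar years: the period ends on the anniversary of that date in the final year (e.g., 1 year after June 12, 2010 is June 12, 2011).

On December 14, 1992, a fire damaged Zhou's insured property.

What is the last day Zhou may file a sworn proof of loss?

December 14, 1994

2 years after December 14, 1992 is December 14, 1994.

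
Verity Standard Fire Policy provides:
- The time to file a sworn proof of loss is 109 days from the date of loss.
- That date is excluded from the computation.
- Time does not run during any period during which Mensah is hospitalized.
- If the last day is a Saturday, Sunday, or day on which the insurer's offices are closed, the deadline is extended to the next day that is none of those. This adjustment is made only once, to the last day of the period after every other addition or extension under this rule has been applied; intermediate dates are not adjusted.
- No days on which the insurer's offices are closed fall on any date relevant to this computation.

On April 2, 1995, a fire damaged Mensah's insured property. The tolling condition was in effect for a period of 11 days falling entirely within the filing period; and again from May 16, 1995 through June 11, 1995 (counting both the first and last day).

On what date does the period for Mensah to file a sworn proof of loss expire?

109 days after April 2, 1995 is July 20, 1995.
Tolling adds 11 days: July 20, 1995 + 11 days = July 31, 1995.
From May 16, 1995 through June 11, 1995 inclusive is 27 days; tolling adds 27 days: July 31, 1995 + 27 days = August 27, 1995.
August 27, 1995 is Sunday. The next qualifying day is August 28, 1995.

August 28, 1995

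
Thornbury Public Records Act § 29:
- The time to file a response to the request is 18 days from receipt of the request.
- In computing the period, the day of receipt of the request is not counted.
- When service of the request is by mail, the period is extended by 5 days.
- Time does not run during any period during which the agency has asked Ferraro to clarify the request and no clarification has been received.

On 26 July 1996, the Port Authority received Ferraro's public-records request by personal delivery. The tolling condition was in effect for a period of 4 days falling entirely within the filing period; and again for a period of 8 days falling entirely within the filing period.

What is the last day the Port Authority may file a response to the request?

August 25, 1996

18 days after 26 July 1996 is August 13, 1996.
Service was not by mail, so no mail extension applies.
Tolling adds 4 days: August 13, 1996 + 4 days = August 17, 1996.
Tolling adds 8 days: August 17, 1996 + 8 days = August 25, 1996.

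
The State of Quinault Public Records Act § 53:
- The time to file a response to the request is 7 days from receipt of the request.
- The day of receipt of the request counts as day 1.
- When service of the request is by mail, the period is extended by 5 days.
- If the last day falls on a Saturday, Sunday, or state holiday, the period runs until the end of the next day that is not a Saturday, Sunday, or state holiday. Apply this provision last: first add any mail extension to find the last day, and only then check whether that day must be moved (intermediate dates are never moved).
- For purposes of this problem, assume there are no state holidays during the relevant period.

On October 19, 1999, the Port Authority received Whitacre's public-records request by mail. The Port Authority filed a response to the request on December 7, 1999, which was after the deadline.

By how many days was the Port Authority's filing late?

36 days

Counting October 19, 1999 as day 1, day 7 is October 25, 1999.
Service was by mail, adding 5 days: October 25, 1999 + 5 days = October 30, 1999.
October 30, 1999 is Saturday; October 31, 1999 is Sunday. The next qualifying day is November 1, 1999.
The deadline is November 1, 1999; from November 1, 1999 to December 7, 1999 is 36 days.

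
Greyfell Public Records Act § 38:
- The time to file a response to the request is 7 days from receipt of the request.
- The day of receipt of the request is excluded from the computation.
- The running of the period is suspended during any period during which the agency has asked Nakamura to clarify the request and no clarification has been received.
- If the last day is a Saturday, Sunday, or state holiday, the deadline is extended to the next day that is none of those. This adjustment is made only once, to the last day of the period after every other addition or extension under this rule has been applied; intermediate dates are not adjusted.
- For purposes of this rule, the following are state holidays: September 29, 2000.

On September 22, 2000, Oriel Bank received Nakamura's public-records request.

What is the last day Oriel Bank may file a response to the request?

7 days after September 22, 2000 is September 29, 2000.
September 29, 2000 is a listed holiday; September 30, 2000 is Saturday; October 1, 2000 is Sunday. The next qualifying day is October 2, 2000.

October 2, 2000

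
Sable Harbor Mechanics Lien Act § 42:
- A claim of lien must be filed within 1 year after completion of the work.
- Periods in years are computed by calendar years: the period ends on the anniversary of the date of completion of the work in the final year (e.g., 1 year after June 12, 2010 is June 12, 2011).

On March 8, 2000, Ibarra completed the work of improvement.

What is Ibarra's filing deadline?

1 year after March 8, 2000 is March 8, 2001.

March 8, 2001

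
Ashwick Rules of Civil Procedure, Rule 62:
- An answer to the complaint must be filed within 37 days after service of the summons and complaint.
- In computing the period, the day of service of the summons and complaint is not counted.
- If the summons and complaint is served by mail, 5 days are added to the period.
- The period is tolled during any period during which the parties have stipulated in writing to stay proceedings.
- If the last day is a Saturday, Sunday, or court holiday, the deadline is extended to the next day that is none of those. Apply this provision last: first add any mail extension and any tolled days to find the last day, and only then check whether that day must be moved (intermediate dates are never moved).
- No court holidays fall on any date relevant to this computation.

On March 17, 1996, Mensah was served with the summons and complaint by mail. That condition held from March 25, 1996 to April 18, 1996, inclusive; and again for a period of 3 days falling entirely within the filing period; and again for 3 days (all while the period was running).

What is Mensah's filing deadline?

37 days after March 17, 1996 is April 23, 1996.
Service was by mail, adding 5 days: April 23, 1996 + 5 days = April 28, 1996.
From March 25, 1996 through April 18, 1996 inclusive is 25 days; tolling adds 25 days: April 28, 1996 + 25 days = May 23, 1996.
Tolling adds 3 days: May 23, 1996 + 3 days = May 26, 1996.
Tolling adds 3 days: May 26, 1996 + 3 days = May 29, 1996.
May 29, 1996 is a Wednesday and not a court holiday, so no extension applies.

May 29, 1996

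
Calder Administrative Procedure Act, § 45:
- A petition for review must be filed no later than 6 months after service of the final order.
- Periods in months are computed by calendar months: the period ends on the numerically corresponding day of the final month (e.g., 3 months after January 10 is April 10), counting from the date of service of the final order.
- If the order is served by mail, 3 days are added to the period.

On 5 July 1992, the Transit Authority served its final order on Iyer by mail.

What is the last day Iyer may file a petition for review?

January 8, 1993

6 months after 5 July 1992 is January 5, 1993.
Service was by mail, adding 3 days: January 5, 1993 + 3 days = January 8, 1993.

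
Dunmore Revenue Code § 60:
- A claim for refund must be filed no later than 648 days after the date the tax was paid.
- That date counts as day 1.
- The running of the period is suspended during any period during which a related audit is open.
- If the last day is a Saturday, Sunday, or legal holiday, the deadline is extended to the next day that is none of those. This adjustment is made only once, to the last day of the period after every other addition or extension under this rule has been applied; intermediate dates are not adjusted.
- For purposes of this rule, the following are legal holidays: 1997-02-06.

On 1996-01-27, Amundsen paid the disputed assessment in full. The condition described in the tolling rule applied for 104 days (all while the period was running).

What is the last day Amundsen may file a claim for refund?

February 16, 1998

Counting 1996-01-27 as day 1, day 648 is November 4, 1997.
Tolling adds 104 days: November 4, 1997 + 104 days = February 16, 1998.
February 16, 1998 is a Monday and not a legal holiday, so no extension applies.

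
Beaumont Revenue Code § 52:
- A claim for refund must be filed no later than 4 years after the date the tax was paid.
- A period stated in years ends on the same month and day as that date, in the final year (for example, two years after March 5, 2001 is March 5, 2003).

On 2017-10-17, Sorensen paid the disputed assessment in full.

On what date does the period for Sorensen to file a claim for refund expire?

October 17, 2021

4 years after 2017-10-17 is October 17, 2021.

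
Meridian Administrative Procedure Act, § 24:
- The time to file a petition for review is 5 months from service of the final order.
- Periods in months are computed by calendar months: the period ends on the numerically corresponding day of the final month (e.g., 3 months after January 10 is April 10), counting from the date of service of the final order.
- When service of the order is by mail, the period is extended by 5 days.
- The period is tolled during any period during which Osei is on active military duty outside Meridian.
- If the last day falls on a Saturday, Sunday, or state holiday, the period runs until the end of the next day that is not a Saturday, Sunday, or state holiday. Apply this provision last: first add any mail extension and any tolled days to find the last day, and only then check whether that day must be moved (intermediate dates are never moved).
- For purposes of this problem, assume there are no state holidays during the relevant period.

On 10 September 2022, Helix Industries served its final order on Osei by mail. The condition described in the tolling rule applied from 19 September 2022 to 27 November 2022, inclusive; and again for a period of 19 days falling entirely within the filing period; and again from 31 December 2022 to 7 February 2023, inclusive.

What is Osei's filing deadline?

5 months after 10 September 2022 is February 10, 2023.
Service was by mail, adding 5 days: February 10, 2023 + 5 days = February 15, 2023.
From September 19, 2022 through November 27, 2022 inclusive is 70 days; tolling adds 70 days: February 15, 2023 + 70 days = April 26, 2023.
Tolling adds 19 days: April 26, 2023 + 19 days = May 15, 2023.
From December 31, 2022 through February 7, 2023 inclusive is 39 days; tolling adds 39 days: May 15, 2023 + 39 days = June 23, 2023.
June 23, 2023 is a Friday and not a state holiday, so no extension applies.

June 23, 2023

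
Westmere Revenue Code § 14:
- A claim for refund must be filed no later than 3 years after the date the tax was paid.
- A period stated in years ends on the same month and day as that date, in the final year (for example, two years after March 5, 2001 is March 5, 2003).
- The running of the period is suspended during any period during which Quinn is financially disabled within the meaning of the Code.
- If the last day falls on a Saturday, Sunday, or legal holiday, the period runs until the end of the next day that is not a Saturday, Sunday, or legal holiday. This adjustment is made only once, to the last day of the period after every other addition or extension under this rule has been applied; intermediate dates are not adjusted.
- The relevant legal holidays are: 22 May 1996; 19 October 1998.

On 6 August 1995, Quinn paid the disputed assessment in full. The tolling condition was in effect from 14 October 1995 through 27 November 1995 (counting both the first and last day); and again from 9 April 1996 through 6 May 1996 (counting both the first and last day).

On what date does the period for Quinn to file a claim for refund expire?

October 20, 1998

3 years after 6 August 1995 is August 6, 1998.
From October 14, 1995 through November 27, 1995 inclusive is 45 days; tolling adds 45 days: August 6, 1998 + 45 days = September 20, 1998.
From April 9, 1996 through May 6, 1996 inclusive is 28 days; tolling adds 28 days: September 20, 1998 + 28 days = October 18, 1998.
October 18, 1998 is Sunday; October 19, 1998 is a listed holiday. The next qualifying day is October 20, 1998.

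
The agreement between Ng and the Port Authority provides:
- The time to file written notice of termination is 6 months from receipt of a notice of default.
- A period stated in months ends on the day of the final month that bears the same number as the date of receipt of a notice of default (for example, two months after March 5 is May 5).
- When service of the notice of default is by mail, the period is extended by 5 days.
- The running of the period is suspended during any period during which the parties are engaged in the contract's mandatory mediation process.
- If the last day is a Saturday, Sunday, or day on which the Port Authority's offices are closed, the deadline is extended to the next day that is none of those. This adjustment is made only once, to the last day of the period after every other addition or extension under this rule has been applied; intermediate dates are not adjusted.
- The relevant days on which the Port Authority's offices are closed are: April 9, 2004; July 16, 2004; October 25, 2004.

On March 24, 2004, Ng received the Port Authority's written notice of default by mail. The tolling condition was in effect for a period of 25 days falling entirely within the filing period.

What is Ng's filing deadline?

October 26, 2004

6 months after March 24, 2004 is September 24, 2004.
Service was by mail, adding 5 days: September 24, 2004 + 5 days = September 29, 2004.
Tolling adds 25 days: September 29, 2004 + 25 days = October 24, 2004.
October 24, 2004 is Sunday; October 25, 2004 is a listed holiday. The next qualifying day is October 26, 2004.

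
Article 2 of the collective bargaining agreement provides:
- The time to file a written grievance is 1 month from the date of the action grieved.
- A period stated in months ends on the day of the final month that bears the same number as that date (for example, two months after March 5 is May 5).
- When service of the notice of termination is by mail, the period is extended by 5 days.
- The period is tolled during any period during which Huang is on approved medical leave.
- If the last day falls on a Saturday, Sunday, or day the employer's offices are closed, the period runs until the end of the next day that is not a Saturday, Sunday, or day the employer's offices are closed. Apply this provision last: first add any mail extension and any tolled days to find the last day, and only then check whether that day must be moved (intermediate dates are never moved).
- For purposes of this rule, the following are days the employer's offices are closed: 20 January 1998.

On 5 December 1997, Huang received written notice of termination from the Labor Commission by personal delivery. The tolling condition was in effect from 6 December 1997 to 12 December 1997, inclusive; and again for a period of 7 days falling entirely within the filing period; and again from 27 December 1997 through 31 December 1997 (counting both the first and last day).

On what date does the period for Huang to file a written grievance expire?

January 26, 1998

1 month after 5 December 1997 is January 5, 1998.
Service was not by mail, so no mail extension applies.
From December 6, 1997 through December 12, 1997 inclusive is 7 days; tolling adds 7 days: January 5, 1998 + 7 days = January 12, 1998.
Tolling adds 7 days: January 12, 1998 + 7 days = January 19, 1998.
From December 27, 1997 through December 31, 1997 inclusive is 5 days; tolling adds 5 days: January 19, 1998 + 5 days = January 24, 1998.
January 24, 1998 is Saturday; January 25, 1998 is Sunday. The next qualifying day is January 26, 1998.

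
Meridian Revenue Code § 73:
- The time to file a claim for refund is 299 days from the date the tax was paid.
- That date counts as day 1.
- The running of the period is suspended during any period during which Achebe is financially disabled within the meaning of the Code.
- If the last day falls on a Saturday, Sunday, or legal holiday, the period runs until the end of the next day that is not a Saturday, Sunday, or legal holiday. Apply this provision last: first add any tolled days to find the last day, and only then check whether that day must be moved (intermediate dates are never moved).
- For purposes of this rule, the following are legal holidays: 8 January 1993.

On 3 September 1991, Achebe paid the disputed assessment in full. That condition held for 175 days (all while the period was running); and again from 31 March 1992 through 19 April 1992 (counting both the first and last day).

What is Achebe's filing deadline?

Counting 3 September 1991 as day 1, day 299 is June 27, 1992.
Tolling adds 175 days: June 27, 1992 + 175 days = December 19, 1992.
From March 31, 1992 through April 19, 1992 inclusive is 20 days; tolling adds 20 days: December 19, 1992 + 20 days = January 8, 1993.
January 8, 1993 is a listed holiday; January 9, 1993 is Saturday; January 10, 1993 is Sunday. The next qualifying day is January 11, 1993.

January 11, 1993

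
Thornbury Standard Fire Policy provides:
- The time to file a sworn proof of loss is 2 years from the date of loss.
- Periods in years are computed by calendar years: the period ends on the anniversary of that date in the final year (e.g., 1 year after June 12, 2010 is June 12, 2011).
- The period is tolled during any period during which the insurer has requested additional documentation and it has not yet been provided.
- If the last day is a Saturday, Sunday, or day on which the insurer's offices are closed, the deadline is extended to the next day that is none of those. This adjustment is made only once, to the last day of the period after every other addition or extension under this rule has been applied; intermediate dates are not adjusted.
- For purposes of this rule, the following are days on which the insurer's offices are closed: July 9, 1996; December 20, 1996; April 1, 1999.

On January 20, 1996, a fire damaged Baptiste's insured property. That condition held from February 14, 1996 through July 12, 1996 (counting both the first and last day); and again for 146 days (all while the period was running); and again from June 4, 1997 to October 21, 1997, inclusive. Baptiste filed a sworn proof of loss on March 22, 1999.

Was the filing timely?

2 years after January 20, 1996 is January 20, 1998.
From February 14, 1996 through July 12, 1996 inclusive is 150 days; tolling adds 150 days: January 20, 1998 + 150 days = June 19, 1998.
Tolling adds 146 days: June 19, 1998 + 146 days = November 12, 1998.
From June 4, 1997 through October 21, 1997 inclusive is 140 days; tolling adds 140 days: November 12, 1998 + 140 days = April 1, 1999.
April 1, 1999 is a listed holiday. The next qualifying day is April 2, 1999.
The deadline is April 2, 1999; the filing on March 22, 1999 is on or before that date.

Yes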